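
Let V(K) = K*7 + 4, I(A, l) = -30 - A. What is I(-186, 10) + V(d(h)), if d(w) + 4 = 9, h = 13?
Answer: 195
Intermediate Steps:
d(w) = 5 (d(w) = -4 + 9 = 5)
V(K) = 4 + 7*K (V(K) = 7*K + 4 = 4 + 7*K)
I(-186, 10) + V(d(h)) = (-30 - 1*(-186)) + (4 + 7*5) = (-30 + 186) + (4 + 35) = 156 + 39 = 195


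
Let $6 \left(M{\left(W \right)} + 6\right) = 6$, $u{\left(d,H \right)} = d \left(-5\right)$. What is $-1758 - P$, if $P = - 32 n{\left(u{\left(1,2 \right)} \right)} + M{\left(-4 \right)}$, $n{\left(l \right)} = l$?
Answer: $-1913$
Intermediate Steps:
$u{\left(d,H \right)} = - 5 d$
$M{\left(W \right)} = -5$ ($M{\left(W \right)} = -6 + \frac{1}{6} \cdot 6 = -6 + 1 = -5$)
$P = 155$ ($P = - 32 \left(\left(-5\right) 1\right) - 5 = \left(-32\right) \left(-5\right) - 5 = 160 - 5 = 155$)
$-1758 - P = -1758 - 155 = -1913$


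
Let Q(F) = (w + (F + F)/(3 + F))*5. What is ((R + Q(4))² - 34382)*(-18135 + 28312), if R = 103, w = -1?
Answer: -11781322634/49 ≈ -2.4044e+8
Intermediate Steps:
Q(F) = -5 + 10*F/(3 + F) (Q(F) = (-1 + (F + F)/(3 + F))*5 = (-1 + (2*F)/(3 + F))*5 = (-1 + 2*F/(3 + F))*5 = -5 + 10*F/(3 + F))
((R + Q(4))² - 34382)*(-18135 + 28312) = ((103 + 5*(-3 + 4)/(3 + 4))² - 34382)*(-18135 + 28312) = ((103 + 5*1/7)² - 34382)*10177 = ((103 + 5*(⅐)*1)² - 34382)*10177 = ((103 + 5/7)² - 34382)*10177 = ((726/7)² - 34382)*10177 = (527076/49 - 34382)*10177 = -1157642/49*10177 = -11781322634/49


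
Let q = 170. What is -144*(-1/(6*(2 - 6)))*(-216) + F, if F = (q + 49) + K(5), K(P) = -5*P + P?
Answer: 1495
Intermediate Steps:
K(P) = -4*P
F = 199 (F = (170 + 49) - 4*5 = 219 - 20 = 199)
-144*(-1/(6*(2 - 6)))*(-216) + F = -144*(-1/(6*(2 - 6)))*(-216) + 199 = -144/((-6*(-4)))*(-216) + 199 = -144/24*(-216) + 199 = -144*1/24*(-216) + 199 = -6*(-216) + 199 = 1296 + 199 = 1495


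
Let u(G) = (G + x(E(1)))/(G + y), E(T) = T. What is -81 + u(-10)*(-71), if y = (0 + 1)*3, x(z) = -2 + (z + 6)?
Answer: -922/7 ≈ -131.71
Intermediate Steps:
x(z) = 4 + z (x(z) = -2 + (6 + z) = 4 + z)
y = 3 (y = 1*3 = 3)
u(G) = (5 + G)/(3 + G) (u(G) = (G + (4 + 1))/(G + 3) = (G + 5)/(3 + G) = (5 + G)/(3 + G))
-81 + u(-10)*(-71) = -81 + ((5 - 10)/(3 - 10))*(-71) = -81 + (-5/(-7))*(-71) = -81 - ⅐*(-5)*(-71) = -81 + (5/7)*(-71) = -81 - 355/7 = -922/7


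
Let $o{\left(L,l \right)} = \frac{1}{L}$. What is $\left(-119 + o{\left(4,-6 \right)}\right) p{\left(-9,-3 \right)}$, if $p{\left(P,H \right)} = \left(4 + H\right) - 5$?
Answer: $475$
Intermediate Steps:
$p{\left(P,H \right)} = -1 + H$
$\left(-119 + o{\left(4,-6 \right)}\right) p{\left(-9,-3 \right)} = \left(-119 + \frac{1}{4}\right) \left(-1 - 3\right) = \left(-119 + \frac{1}{4}\right) \left(-4\right) = \left(- \frac{475}{4}\right) \left(-4\right) = 475$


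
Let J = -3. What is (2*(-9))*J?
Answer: 54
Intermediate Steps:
(2*(-9))*J = (2*(-9))*(-3) = -18*(-3) = 54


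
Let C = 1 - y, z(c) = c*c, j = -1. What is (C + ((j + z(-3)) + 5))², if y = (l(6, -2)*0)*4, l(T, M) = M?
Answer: 196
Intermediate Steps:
z(c) = c²
y = 0 (y = -2*0*4 = 0*4 = 0)
C = 1 (C = 1 - 1*0 = 1 + 0 = 1)
(C + ((j + z(-3)) + 5))² = (1 + ((-1 + (-3)²) + 5))² = (1 + ((-1 + 9) + 5))² = (1 + (8 + 5))² = (1 + 13)² = 14² = 196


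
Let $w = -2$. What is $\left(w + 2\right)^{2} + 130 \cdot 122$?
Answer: $15860$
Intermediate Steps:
$\left(w + 2\right)^{2} + 130 \cdot 122 = \left(-2 + 2\right)^{2} + 130 \cdot 122 = 0^{2} + 15860 = 0 + 15860 = 15860$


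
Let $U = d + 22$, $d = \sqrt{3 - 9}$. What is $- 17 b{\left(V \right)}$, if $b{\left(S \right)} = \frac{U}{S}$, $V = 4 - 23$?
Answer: $\frac{374}{19} + \frac{17 i \sqrt{6}}{19} \approx 19.684 + 2.1917 i$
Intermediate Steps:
$d = i \sqrt{6}$ ($d = \sqrt{-6} = i \sqrt{6} \approx 2.4495 i$)
$U = 22 + i \sqrt{6}$ ($U = i \sqrt{6} + 22 = 22 + i \sqrt{6} \approx 22.0 + 2.4495 i$)
$V = -19$
$b{\left(S \right)} = \frac{22 + i \sqrt{6}}{S}$
$- 17 b{\left(V \right)} = - 17 \frac{22 + i \sqrt{6}}{-19} = - 17 \left(- \frac{22 + i \sqrt{6}}{19}\right) = - 17 \left(- \frac{22}{19} - \frac{i \sqrt{6}}{19}\right) = \frac{374}{19} + \frac{17 i \sqrt{6}}{19}$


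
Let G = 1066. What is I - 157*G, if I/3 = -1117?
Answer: -170713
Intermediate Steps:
I = -3351 (I = 3*(-1117) = -3351)
I - 157*G = -3351 - 157*1066 = -3351 - 167362 = -170713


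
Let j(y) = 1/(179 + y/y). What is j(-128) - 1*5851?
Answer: -1053179/180 ≈ -5851.0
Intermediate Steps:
j(y) = 1/180 (j(y) = 1/(179 + 1) = 1/180)
j(-128) - 1*5851 = 1/180 - 1*5851 = 1/180 - 5851 = -1053179/180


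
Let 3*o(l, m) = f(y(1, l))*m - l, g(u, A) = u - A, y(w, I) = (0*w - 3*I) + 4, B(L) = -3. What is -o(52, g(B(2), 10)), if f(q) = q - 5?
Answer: -663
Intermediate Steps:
y(w, I) = 4 - 3*I (y(w, I) = (0 - 3*I) + 4 = -3*I + 4 = 4 - 3*I)
f(q) = -5 + q
o(l, m) = -l/3 + m*(-1 - 3*l)/3 (o(l, m) = ((-5 + (4 - 3*l))*m - l)/3 = ((-1 - 3*l)*m - l)/3 = (m*(-1 - 3*l) - l)/3 = (-l + m*(-1 - 3*l))/3 = -l/3 + m*(-1 - 3*l)/3)
-o(52, g(B(2), 10)) = -(-1/3*52 - (-3 - 1*10)*(1 + 3*52)/3) = -(-52/3 - (-3 - 10)*(1 + 156)/3) = -(-52/3 - 1/3*(-13)*157) = -(-52/3 + 2041/3) = -1*663 = -663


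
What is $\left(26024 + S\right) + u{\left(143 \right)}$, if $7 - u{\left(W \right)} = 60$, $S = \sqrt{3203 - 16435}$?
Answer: $25971 + 4 i \sqrt{827} \approx 25971.0 + 115.03 i$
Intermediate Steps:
$S = 4 i \sqrt{827}$ ($S = \sqrt{-13232} = 4 i \sqrt{827} \approx 115.03 i$)
$u{\left(W \right)} = -53$ ($u{\left(W \right)} = 7 - 60 = -53$)
$\left(26024 + S\right) + u{\left(143 \right)} = \left(26024 + 4 i \sqrt{827}\right) - 53 = 25971 + 4 i \sqrt{827}$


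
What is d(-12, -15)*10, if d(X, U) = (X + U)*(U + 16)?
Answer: -270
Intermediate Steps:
d(X, U) = (16 + U)*(U + X) (d(X, U) = (U + X)*(16 + U) = (16 + U)*(U + X))
d(-12, -15)*10 = ((-15)**2 + 16*(-15) + 16*(-12) - 15*(-12))*10 = (225 - 240 - 192 + 180)*10 = -27*10 = -270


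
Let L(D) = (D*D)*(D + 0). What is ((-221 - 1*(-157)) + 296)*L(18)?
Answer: 1353024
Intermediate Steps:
L(D) = D³ (L(D) = D²*D = D³)
((-221 - 1*(-157)) + 296)*L(18) = ((-221 - 1*(-157)) + 296)*18³ = ((-221 + 157) + 296)*5832 = (-64 + 296)*5832 = 232*5832 = 1353024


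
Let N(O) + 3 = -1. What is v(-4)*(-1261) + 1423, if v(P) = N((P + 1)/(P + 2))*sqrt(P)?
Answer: 1423 + 10088*I ≈ 1423.0 + 10088.0*I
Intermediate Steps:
N(O) = -4 (N(O) = -3 - 1 = -4)
v(P) = -4*sqrt(P)
v(-4)*(-1261) + 1423 = -8*I*(-1261) + 1423 = 10088*I + 1423 = 1423 + 10088*I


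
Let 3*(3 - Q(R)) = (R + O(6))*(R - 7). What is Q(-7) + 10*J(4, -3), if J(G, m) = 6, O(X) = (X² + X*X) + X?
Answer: 1183/3 ≈ 394.33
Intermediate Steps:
O(X) = X + 2*X² (O(X) = (X² + X²) + X = 2*X² + X = X + 2*X²)
Q(R) = 3 - (-7 + R)*(78 + R)/3 (Q(R) = 3 - (R + 6*(1 + 2*6))*(R - 7)/3 = 3 - (R + 6*(1 + 12))*(-7 + R)/3 = 3 - (R + 6*13)*(-7 + R)/3 = 3 - (R + 78)*(-7 + R)/3 = 3 - (78 + R)*(-7 + R)/3 = 3 - (-7 + R)*(78 + R)/3)
Q(-7) + 10*J(4, -3) = (185 - 71/3*(-7) - ⅓*(-7)²) + 10*6 = (185 + 497/3 - ⅓*49) + 60 = (185 + 497/3 - 49/3) + 60 = 1003/3 + 60 = 1183/3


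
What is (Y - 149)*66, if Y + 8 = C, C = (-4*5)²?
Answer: 16038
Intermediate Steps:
C = 400 (C = (-20)² = 400)
Y = 392 (Y = -8 + 400 = 392)
(Y - 149)*66 = (392 - 149)*66 = 243*66 = 16038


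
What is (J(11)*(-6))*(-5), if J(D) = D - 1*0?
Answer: 330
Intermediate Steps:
J(D) = D (J(D) = D + 0 = D)
(J(11)*(-6))*(-5) = (11*(-6))*(-5) = -66*(-5) = 330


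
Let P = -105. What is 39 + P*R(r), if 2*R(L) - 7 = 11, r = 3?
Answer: -906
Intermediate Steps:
R(L) = 9 (R(L) = 7/2 + (½)*11 = 7/2 + 11/2 = 9)
39 + P*R(r) = 39 - 105*9 = 39 - 945 = -906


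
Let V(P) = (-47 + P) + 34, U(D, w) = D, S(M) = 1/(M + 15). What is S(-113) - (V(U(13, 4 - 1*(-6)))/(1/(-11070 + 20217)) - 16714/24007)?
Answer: 1613965/2352686 ≈ 0.68601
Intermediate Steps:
S(M) = 1/(15 + M)
V(P) = -13 + P
S(-113) - (V(U(13, 4 - 1*(-6)))/(1/(-11070 + 20217)) - 16714/24007) = 1/(15 - 113) - ((-13 + 13)/(1/(-11070 + 20217)) - 16714/24007) = 1/(-98) - (0/(1/9147) - 16714*1/24007) = -1/98 - (0/(1/9147) - 16714/24007) = -1/98 - (0*9147 - 16714/24007) = -1/98 - (0 - 16714/24007) = -1/98 - 1*(-16714/24007) = -1/98 + 16714/24007 = 1613965/2352686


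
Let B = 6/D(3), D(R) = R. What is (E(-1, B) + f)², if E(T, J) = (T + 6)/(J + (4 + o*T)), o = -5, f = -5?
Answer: 2500/121 ≈ 20.661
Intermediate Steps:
B = 2 (B = 6/3 = 6*(⅓) = 2)
E(T, J) = (6 + T)/(4 + J - 5*T) (E(T, J) = (T + 6)/(J + (4 - 5*T)) = (6 + T)/(4 + J - 5*T))
(E(-1, B) + f)² = ((6 - 1)/(4 + 2 - 5*(-1)) - 5)² = (5/(4 + 2 + 5) - 5)² = (5/11 - 5)² = (-50/11)² = 2500/121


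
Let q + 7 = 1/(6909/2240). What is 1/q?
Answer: -987/6589 ≈ -0.14980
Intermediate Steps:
q = -6589/987 (q = -7 + 1/(6909/2240) = -7 + 1/(6909*(1/2240)) = -7 + 1/(987/320) = -7 + 320/987 = -6589/987 ≈ -6.6758)
1/q = 1/(-6589/987) = -987/6589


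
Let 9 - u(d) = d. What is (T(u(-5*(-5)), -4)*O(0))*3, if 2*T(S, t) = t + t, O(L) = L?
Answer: 0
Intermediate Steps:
u(d) = 9 - d
T(S, t) = t (T(S, t) = (t + t)/2 = (2*t)/2 = t)
(T(u(-5*(-5)), -4)*O(0))*3 = -4*0*3 = 0*3 = 0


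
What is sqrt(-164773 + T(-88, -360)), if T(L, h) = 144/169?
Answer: I*sqrt(27846493)/13 ≈ 405.92*I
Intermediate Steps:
T(L, h) = 144/169 (T(L, h) = 144*(1/169) = 144/169)
sqrt(-164773 + T(-88, -360)) = sqrt(-164773 + 144/169) = sqrt(-27846493/169) = I*sqrt(27846493)/13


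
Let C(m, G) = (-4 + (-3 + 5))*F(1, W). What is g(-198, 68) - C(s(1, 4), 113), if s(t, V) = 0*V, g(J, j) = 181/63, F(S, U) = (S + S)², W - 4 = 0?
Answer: 685/63 ≈ 10.873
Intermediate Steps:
W = 4 (W = 4 + 0 = 4)
F(S, U) = 4*S² (F(S, U) = (2*S)² = 4*S²)
g(J, j) = 181/63 (g(J, j) = 181*(1/63) = 181/63)
s(t, V) = 0
C(m, G) = -8 (C(m, G) = (-4 + (-3 + 5))*(4*1²) = (-4 + 2)*(4*1) = -2*4 = -8)
g(-198, 68) - C(s(1, 4), 113) = 181/63 - 1*(-8) = 181/63 + 8 = 685/63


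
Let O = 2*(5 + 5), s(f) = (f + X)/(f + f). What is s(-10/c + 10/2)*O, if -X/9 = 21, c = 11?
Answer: -452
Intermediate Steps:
X = -189 (X = -9*21 = -189)
s(f) = (-189 + f)/(2*f) (s(f) = (f - 189)/(f + f) = (-189 + f)/((2*f)) = (-189 + f)*(1/(2*f)) = (-189 + f)/(2*f))
O = 20 (O = 2*10 = 20)
s(-10/c + 10/2)*O = ((-189 + (-10/11 + 10/2))/(2*(-10/11 + 10/2)))*20 = ((-189 + (-10*1/11 + 10*(1/2)))/(2*(-10*1/11 + 10*(1/2))))*20 = ((-189 + (-10/11 + 5))/(2*(-10/11 + 5)))*20 = ((-189 + 45/11)/(2*(45/11)))*20 = ((1/2)*(11/45)*(-2034/11))*20 = -113/5*20 = -452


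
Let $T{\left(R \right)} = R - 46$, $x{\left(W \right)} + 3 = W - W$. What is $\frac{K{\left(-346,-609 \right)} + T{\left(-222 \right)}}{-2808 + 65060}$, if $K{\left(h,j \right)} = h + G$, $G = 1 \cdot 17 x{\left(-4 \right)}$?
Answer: $- \frac{665}{62252} \approx -0.010682$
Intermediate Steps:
$x{\left(W \right)} = -3$ ($x{\left(W \right)} = -3 + \left(W - W\right) = -3 + 0 = -3$)
$G = -51$ ($G = 1 \cdot 17 \left(-3\right) = 1 \left(-51\right) = -51$)
$K{\left(h,j \right)} = -51 + h$ ($K{\left(h,j \right)} = h - 51 = -51 + h$)
$T{\left(R \right)} = -46 + R$
$\frac{K{\left(-346,-609 \right)} + T{\left(-222 \right)}}{-2808 + 65060} = \frac{\left(-51 - 346\right) - 268}{-2808 + 65060} = \frac{-397 - 268}{62252} = \left(-665\right) \frac{1}{62252} = - \frac{665}{62252}$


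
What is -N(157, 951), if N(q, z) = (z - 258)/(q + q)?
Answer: -693/314 ≈ -2.2070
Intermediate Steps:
N(q, z) = (-258 + z)/(2*q) (N(q, z) = (-258 + z)/((2*q)) = (-258 + z)*(1/(2*q)) = (-258 + z)/(2*q))
-N(157, 951) = -(-258 + 951)/(2*157) = -693/(2*157) = -1*693/314 = -693/314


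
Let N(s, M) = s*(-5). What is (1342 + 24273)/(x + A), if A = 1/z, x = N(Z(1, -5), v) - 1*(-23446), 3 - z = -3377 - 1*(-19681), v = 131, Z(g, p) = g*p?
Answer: 83510023/76520154 ≈ 1.0913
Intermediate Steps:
N(s, M) = -5*s
z = -16301 (z = 3 - (-3377 - 1*(-19681)) = 3 - (-3377 + 19681) = 3 - 1*16304 = 3 - 16304 = -16301)
x = 23471 (x = -5*(-5) - 1*(-23446) = -5*(-5) + 23446 = 25 + 23446 = 23471)
A = -1/16301 (A = 1/(-16301) = -1/16301 ≈ -6.1346e-5)
(1342 + 24273)/(x + A) = (1342 + 24273)/(23471 - 1/16301) = 25615/(382600770/16301) = 25615*(16301/382600770) = 83510023/76520154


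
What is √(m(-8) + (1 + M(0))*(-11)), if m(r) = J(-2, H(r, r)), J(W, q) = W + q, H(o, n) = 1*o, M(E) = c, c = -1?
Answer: I*√10 ≈ 3.1623*I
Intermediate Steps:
M(E) = -1
H(o, n) = o
m(r) = -2 + r
√(m(-8) + (1 + M(0))*(-11)) = √((-2 - 8) + (1 - 1)*(-11)) = √(-10 + 0*(-11)) = √(-10 + 0) = √(-10) = I*√10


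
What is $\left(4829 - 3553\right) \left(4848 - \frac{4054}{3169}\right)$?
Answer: $\frac{19598413208}{3169} \approx 6.1844 \cdot 10^{6}$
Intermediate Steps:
$\left(4829 - 3553\right) \left(4848 - \frac{4054}{3169}\right) = 1276 \left(4848 - \frac{4054}{3169}\right) = 1276 \cdot \frac{15359258}{3169} = \frac{19598413208}{3169}$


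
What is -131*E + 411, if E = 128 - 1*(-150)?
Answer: -36007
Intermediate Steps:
E = 278 (E = 128 + 150 = 278)
-131*E + 411 = -131*278 + 411 = -36418 + 411 = -36007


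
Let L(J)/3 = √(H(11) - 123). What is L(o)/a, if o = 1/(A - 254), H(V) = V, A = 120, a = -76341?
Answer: -4*I*√7/25447 ≈ -0.00041588*I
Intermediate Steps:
o = -1/134 (o = 1/(120 - 254) = 1/(-134) = -1/134 ≈ -0.0074627)
L(J) = 12*I*√7 (L(J) = 3*√(11 - 123) = 3*√(-112) = 3*(4*I*√7) = 12*I*√7)
L(o)/a = (12*I*√7)/(-76341) = (12*I*√7)*(-1/76341) = -4*I*√7/25447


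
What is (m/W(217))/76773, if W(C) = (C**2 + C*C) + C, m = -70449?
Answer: -23483/2415662445 ≈ -9.7211e-6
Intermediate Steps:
W(C) = C + 2*C**2 (W(C) = (C**2 + C**2) + C = 2*C**2 + C = C + 2*C**2)
(m/W(217))/76773 = -70449*1/(217*(1 + 2*217))/76773 = -70449*1/(217*(1 + 434))*(1/76773) = -70449/(217*435)*(1/76773) = -70449/94395*(1/76773) = -70449*1/94395*(1/76773) = -23483/31465*1/76773 = -23483/2415662445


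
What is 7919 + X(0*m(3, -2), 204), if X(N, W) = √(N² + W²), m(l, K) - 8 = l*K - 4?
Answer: 8123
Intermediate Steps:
m(l, K) = 4 + K*l (m(l, K) = 8 + (l*K - 4) = 8 + (K*l - 4) = 8 + (-4 + K*l) = 4 + K*l)
7919 + X(0*m(3, -2), 204) = 7919 + √((0*(4 - 2*3))² + 204²) = 7919 + √((0*(4 - 6))² + 41616) = 7919 + √((0*(-2))² + 41616) = 7919 + √(0² + 41616) = 7919 + √(0 + 41616) = 7919 + √41616 = 7919 + 204 = 8123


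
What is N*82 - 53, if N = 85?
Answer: 6917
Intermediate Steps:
N*82 - 53 = 85*82 - 53 = 6970 - 53 = 6917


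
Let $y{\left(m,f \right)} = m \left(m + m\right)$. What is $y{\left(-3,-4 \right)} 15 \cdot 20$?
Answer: $5400$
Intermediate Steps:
$y{\left(m,f \right)} = 2 m^{2}$ ($y{\left(m,f \right)} = m 2 m = 2 m^{2}$)
$y{\left(-3,-4 \right)} 15 \cdot 20 = 2 \left(-3\right)^{2} \cdot 15 \cdot 20 = 2 \cdot 9 \cdot 15 \cdot 20 = 18 \cdot 15 \cdot 20 = 270 \cdot 20 = 5400$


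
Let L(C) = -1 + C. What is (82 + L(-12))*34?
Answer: 2346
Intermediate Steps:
(82 + L(-12))*34 = (82 + (-1 - 12))*34 = (82 - 13)*34 = 69*34 = 2346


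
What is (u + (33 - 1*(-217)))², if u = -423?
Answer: 29929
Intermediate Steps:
(u + (33 - 1*(-217)))² = (-423 + (33 - 1*(-217)))² = (-423 + (33 + 217))² = (-423 + 250)² = (-173)² = 29929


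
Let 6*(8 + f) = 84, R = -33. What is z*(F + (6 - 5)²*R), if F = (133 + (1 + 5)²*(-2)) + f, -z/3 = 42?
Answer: -4284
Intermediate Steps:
z = -126 (z = -3*42 = -126)
f = 6 (f = -8 + (⅙)*84 = -8 + 14 = 6)
F = 67 (F = (133 + (1 + 5)²*(-2)) + 6 = (133 + 6²*(-2)) + 6 = (133 + 36*(-2)) + 6 = (133 - 72) + 6 = 61 + 6 = 67)
z*(F + (6 - 5)²*R) = -126*(67 + (6 - 5)²*(-33)) = -126*(67 + 1²*(-33)) = -126*(67 + 1*(-33)) = -126*(67 - 33) = -126*34 = -4284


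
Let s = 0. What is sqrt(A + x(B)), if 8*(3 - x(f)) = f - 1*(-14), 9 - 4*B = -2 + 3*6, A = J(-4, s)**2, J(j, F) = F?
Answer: sqrt(94)/8 ≈ 1.2119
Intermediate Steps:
A = 0 (A = 0**2 = 0)
B = -7/4 (B = 9/4 - (-2 + 3*6)/4 = 9/4 - (-2 + 18)/4 = 9/4 - 1/4*16 = 9/4 - 4 = -7/4 ≈ -1.7500)
x(f) = 5/4 - f/8 (x(f) = 3 - (f - 1*(-14))/8 = 3 - (f + 14)/8 = 3 - (14 + f)/8 = 3 + (-7/4 - f/8) = 5/4 - f/8)
sqrt(A + x(B)) = sqrt(0 + (5/4 - 1/8*(-7/4))) = sqrt(0 + (5/4 + 7/32)) = sqrt(0 + 47/32) = sqrt(47/32) = sqrt(94)/8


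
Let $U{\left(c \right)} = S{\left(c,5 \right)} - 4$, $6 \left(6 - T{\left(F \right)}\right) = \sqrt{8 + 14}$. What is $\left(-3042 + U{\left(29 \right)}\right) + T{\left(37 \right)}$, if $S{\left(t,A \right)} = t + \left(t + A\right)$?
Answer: $-2977 - \frac{\sqrt{22}}{6} \approx -2977.8$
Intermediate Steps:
$T{\left(F \right)} = 6 - \frac{\sqrt{22}}{6}$ ($T{\left(F \right)} = 6 - \frac{\sqrt{8 + 14}}{6} = 6 - \frac{\sqrt{22}}{6}$)
$S{\left(t,A \right)} = A + 2 t$ ($S{\left(t,A \right)} = t + \left(A + t\right) = A + 2 t$)
$U{\left(c \right)} = 1 + 2 c$ ($U{\left(c \right)} = \left(5 + 2 c\right) - 4 = 1 + 2 c$)
$\left(-3042 + U{\left(29 \right)}\right) + T{\left(37 \right)} = \left(-3042 + \left(1 + 2 \cdot 29\right)\right) + \left(6 - \frac{\sqrt{22}}{6}\right) = \left(-3042 + \left(1 + 58\right)\right) + \left(6 - \frac{\sqrt{22}}{6}\right) = \left(-3042 + 59\right) + \left(6 - \frac{\sqrt{22}}{6}\right) = -2983 + \left(6 - \frac{\sqrt{22}}{6}\right) = -2977 - \frac{\sqrt{22}}{6}$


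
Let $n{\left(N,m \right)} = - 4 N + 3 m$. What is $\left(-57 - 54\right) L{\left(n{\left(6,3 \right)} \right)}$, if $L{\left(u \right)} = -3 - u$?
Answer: $-1332$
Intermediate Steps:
$\left(-57 - 54\right) L{\left(n{\left(6,3 \right)} \right)} = \left(-57 - 54\right) \left(-3 - \left(\left(-4\right) 6 + 3 \cdot 3\right)\right) = - 111 \left(-3 - \left(-24 + 9\right)\right) = - 111 \left(-3 - -15\right) = - 111 \left(-3 + 15\right) = \left(-111\right) 12 = -1332$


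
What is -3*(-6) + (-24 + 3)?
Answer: -3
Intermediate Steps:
-3*(-6) + (-24 + 3) = 18 - 21 = -3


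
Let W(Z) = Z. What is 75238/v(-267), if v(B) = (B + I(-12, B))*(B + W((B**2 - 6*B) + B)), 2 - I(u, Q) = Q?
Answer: 37619/72357 ≈ 0.51991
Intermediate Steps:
I(u, Q) = 2 - Q
v(B) = -8*B + 2*B**2 (v(B) = (B + (2 - B))*(B + ((B**2 - 6*B) + B)) = 2*(B + (B**2 - 5*B)) = 2*(B**2 - 4*B) = -8*B + 2*B**2)
75238/v(-267) = 75238/((2*(-267)*(-4 - 267))) = 75238/((2*(-267)*(-271))) = 75238/144714 = 75238*(1/144714) = 37619/72357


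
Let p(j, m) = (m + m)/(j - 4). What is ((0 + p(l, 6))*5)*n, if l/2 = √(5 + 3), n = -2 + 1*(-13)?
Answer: -225 - 225*√2 ≈ -543.20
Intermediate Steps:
n = -15 (n = -2 - 13 = -15)
l = 4*√2 (l = 2*√(5 + 3) = 2*√8 = 2*(2*√2) = 4*√2 ≈ 5.6569)
p(j, m) = 2*m/(-4 + j) (p(j, m) = (2*m)/(-4 + j) = 2*m/(-4 + j))
((0 + p(l, 6))*5)*n = ((0 + 2*6/(-4 + 4*√2))*5)*(-15) = ((0 + 12/(-4 + 4*√2))*5)*(-15) = ((12/(-4 + 4*√2))*5)*(-15) = (60/(-4 + 4*√2))*(-15) = -900/(-4 + 4*√2)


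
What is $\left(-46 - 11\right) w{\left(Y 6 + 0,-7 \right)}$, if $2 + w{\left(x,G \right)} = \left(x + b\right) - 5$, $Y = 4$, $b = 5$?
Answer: $-1254$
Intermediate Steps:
$w{\left(x,G \right)} = -2 + x$ ($w{\left(x,G \right)} = -2 + \left(\left(x + 5\right) - 5\right) = -2 + \left(\left(5 + x\right) - 5\right) = -2 + x$)
$\left(-46 - 11\right) w{\left(Y 6 + 0,-7 \right)} = \left(-46 - 11\right) \left(-2 + \left(4 \cdot 6 + 0\right)\right) = - 57 \left(-2 + \left(24 + 0\right)\right) = - 57 \left(-2 + 24\right) = \left(-57\right) 22 = -1254$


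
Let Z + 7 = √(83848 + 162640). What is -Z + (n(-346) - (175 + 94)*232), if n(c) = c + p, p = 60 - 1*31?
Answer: -62718 - 2*√61622 ≈ -63215.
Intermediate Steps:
Z = -7 + 2*√61622 (Z = -7 + √(83848 + 162640) = -7 + √246488 = -7 + 2*√61622 ≈ 489.48)
p = 29 (p = 60 - 31 = 29)
n(c) = 29 + c (n(c) = c + 29 = 29 + c)
-Z + (n(-346) - (175 + 94)*232) = -(-7 + 2*√61622) + ((29 - 346) - (175 + 94)*232) = (7 - 2*√61622) + (-317 - 269*232) = (7 - 2*√61622) + (-317 - 1*62408) = (7 - 2*√61622) + (-317 - 62408) = (7 - 2*√61622) - 62725 = -62718 - 2*√61622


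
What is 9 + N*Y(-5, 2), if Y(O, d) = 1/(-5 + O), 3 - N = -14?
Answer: 73/10 ≈ 7.3000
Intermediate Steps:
N = 17 (N = 3 - 1*(-14) = 3 + 14 = 17)
9 + N*Y(-5, 2) = 9 + 17/(-5 - 5) = 9 + 17/(-10) = 9 + 17*(-1/10) = 9 - 17/10 = 73/10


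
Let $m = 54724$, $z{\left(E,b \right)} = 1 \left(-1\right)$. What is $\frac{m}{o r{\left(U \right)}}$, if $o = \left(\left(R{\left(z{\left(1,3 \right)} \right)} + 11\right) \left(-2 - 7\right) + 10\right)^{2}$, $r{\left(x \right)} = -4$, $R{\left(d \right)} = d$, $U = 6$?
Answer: $- \frac{13681}{6400} \approx -2.1377$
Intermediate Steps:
$z{\left(E,b \right)} = -1$
$o = 6400$ ($o = \left(\left(-1 + 11\right) \left(-2 - 7\right) + 10\right)^{2} = \left(10 \left(-9\right) + 10\right)^{2} = \left(-90 + 10\right)^{2} = \left(-80\right)^{2} = 6400$)
$\frac{m}{o r{\left(U \right)}} = \frac{54724}{6400 \left(-4\right)} = \frac{54724}{-25600} = 54724 \left(- \frac{1}{25600}\right) = - \frac{13681}{6400}$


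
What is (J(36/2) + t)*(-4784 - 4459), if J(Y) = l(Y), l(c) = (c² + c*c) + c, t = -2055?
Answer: 12838527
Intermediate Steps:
l(c) = c + 2*c² (l(c) = (c² + c²) + c = 2*c² + c = c + 2*c²)
J(Y) = Y*(1 + 2*Y)
(J(36/2) + t)*(-4784 - 4459) = ((36/2)*(1 + 2*(36/2)) - 2055)*(-4784 - 4459) = ((36*(½))*(1 + 2*(36*(½))) - 2055)*(-9243) = (18*(1 + 2*18) - 2055)*(-9243) = (18*(1 + 36) - 2055)*(-9243) = (18*37 - 2055)*(-9243) = (666 - 2055)*(-9243) = -1389*(-9243) = 12838527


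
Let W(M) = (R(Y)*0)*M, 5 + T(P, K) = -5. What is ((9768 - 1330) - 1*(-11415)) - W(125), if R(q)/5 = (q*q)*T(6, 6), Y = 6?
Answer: 19853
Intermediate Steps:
T(P, K) = -10 (T(P, K) = -5 - 5 = -10)
R(q) = -50*q**2 (R(q) = 5*((q*q)*(-10)) = 5*(q**2*(-10)) = 5*(-10*q**2) = -50*q**2)
W(M) = 0 (W(M) = (-50*6**2*0)*M = (-50*36*0)*M = (-1800*0)*M = 0*M = 0)
((9768 - 1330) - 1*(-11415)) - W(125) = ((9768 - 1330) - 1*(-11415)) - 1*0 = (8438 + 11415) + 0 = 19853 + 0 = 19853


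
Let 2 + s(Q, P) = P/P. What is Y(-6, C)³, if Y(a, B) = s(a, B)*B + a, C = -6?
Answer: 0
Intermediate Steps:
s(Q, P) = -1 (s(Q, P) = -2 + P/P = -2 + 1 = -1)
Y(a, B) = a - B (Y(a, B) = -B + a = a - B)
Y(-6, C)³ = (-6 - 1*(-6))³ = (-6 + 6)³ = 0³ = 0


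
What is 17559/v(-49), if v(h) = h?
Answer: -17559/49 ≈ -358.35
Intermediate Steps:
17559/v(-49) = 17559/(-49) = 17559*(-1/49) = -17559/49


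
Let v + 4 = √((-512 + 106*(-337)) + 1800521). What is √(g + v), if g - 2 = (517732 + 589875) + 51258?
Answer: √(1158863 + √1764287) ≈ 1077.1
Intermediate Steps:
g = 1158867 (g = 2 + ((517732 + 589875) + 51258) = 2 + (1107607 + 51258) = 2 + 1158865 = 1158867)
v = -4 + √1764287 (v = -4 + √((-512 + 106*(-337)) + 1800521) = -4 + √((-512 - 35722) + 1800521) = -4 + √(-36234 + 1800521) = -4 + √1764287 ≈ 1324.3)
√(g + v) = √(1158867 + (-4 + √1764287)) = √(1158863 + √1764287)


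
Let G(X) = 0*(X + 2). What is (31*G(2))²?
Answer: 0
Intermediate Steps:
G(X) = 0 (G(X) = 0*(2 + X) = 0)
(31*G(2))² = (31*0)² = 0² = 0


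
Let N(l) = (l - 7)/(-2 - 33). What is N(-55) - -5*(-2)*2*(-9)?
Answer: 6362/35 ≈ 181.77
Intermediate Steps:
N(l) = ⅕ - l/35 (N(l) = (-7 + l)/(-35) = (-7 + l)*(-1/35) = ⅕ - l/35)
N(-55) - -5*(-2)*2*(-9) = (⅕ - 1/35*(-55)) - -5*(-2)*2*(-9) = (⅕ + 11/7) - 10*2*(-9) = 62/35 - 20*(-9) = 62/35 - 1*(-180) = 62/35 + 180 = 6362/35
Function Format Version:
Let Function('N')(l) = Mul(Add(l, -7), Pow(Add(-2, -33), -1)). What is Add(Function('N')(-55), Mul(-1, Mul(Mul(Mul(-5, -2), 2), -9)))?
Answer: Rational(6362, 35) ≈ 181.77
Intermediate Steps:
Function('N')(l) = Add(Rational(1, 5), Mul(Rational(-1, 35), l)) (Function('N')(l) = Mul(Add(-7, l), Pow(-35, -1)) = Mul(Add(-7, l), Rational(-1, 35)) = Add(Rational(1, 5), Mul(Rational(-1, 35), l)))
Add(Function('N')(-55), Mul(-1, Mul(Mul(Mul(-5, -2), 2), -9))) = Add(Add(Rational(1, 5), Mul(Rational(-1, 35), -55)), Mul(-1, Mul(Mul(Mul(-5, -2), 2), -9))) = Add(Add(Rational(1, 5), Rational(11, 7)), Mul(-1, Mul(Mul(10, 2), -9))) = Add(Rational(62, 35), Mul(-1, Mul(20, -9))) = Add(Rational(62, 35), Mul(-1, -180)) = Add(Rational(62, 35), 180) = Rational(6362, 35)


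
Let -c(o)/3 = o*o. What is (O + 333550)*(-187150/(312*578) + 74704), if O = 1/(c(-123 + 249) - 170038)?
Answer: 163012364447683836801/6542169296 ≈ 2.4917e+10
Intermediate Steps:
c(o) = -3*o**2 (c(o) = -3*o*o = -3*o**2)
O = -1/217666 (O = 1/(-3*(-123 + 249)**2 - 170038) = 1/(-3*126**2 - 170038) = 1/(-3*15876 - 170038) = 1/(-47628 - 170038) = 1/(-217666) = -1/217666 ≈ -4.5942e-6)
(O + 333550)*(-187150/(312*578) + 74704) = (-1/217666 + 333550)*(-187150/(312*578) + 74704) = 72602494299*(-187150/180336 + 74704)/217666 = 72602494299*(-1*93575/90168 + 74704)/217666 = 72602494299*(-93575/90168 + 74704)/217666 = (72602494299/217666)*(6735816697/90168) = 163012364447683836801/6542169296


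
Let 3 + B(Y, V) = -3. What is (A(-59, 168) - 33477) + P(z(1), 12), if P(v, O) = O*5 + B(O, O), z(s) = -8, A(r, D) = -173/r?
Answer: -1971784/59 ≈ -33420.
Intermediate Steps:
B(Y, V) = -6 (B(Y, V) = -3 - 3 = -6)
P(v, O) = -6 + 5*O (P(v, O) = O*5 - 6 = 5*O - 6 = -6 + 5*O)
(A(-59, 168) - 33477) + P(z(1), 12) = (-173/(-59) - 33477) + (-6 + 5*12) = (-173*(-1/59) - 33477) + (-6 + 60) = (173/59 - 33477) + 54 = -1974970/59 + 54 = -1971784/59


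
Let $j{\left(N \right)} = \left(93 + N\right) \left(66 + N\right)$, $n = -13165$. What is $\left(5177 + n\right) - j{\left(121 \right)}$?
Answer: $-48006$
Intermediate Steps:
$j{\left(N \right)} = \left(66 + N\right) \left(93 + N\right)$
$\left(5177 + n\right) - j{\left(121 \right)} = \left(5177 - 13165\right) - \left(6138 + 121^{2} + 159 \cdot 121\right) = -7988 - \left(6138 + 14641 + 19239\right) = -7988 - 40018 = -48006$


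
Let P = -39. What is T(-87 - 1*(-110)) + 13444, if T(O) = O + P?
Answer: 13428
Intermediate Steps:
T(O) = -39 + O (T(O) = O - 39 = -39 + O)
T(-87 - 1*(-110)) + 13444 = (-39 + (-87 - 1*(-110))) + 13444 = (-39 + (-87 + 110)) + 13444 = (-39 + 23) + 13444 = -16 + 13444 = 13428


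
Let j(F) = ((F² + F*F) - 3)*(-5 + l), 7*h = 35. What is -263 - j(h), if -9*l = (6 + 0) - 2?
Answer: -64/9 ≈ -7.1111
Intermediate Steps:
l = -4/9 (l = -((6 + 0) - 2)/9 = -(6 - 2)/9 = -⅑*4 = -4/9 ≈ -0.44444)
h = 5 (h = (⅐)*35 = 5)
j(F) = 49/3 - 98*F²/9 (j(F) = ((F² + F*F) - 3)*(-5 - 4/9) = ((F² + F²) - 3)*(-49/9) = (2*F² - 3)*(-49/9) = (-3 + 2*F²)*(-49/9) = 49/3 - 98*F²/9)
-263 - j(h) = -263 - (49/3 - 98/9*5²) = -263 - (49/3 - 98/9*25) = -263 - (49/3 - 2450/9) = -263 - 1*(-2303/9) = -263 + 2303/9 = -64/9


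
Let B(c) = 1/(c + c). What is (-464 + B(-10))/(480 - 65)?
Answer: -9281/8300 ≈ -1.1182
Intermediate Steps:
B(c) = 1/(2*c)
(-464 + B(-10))/(480 - 65) = (-464 + (½)/(-10))/(480 - 65) = (-464 + (½)*(-⅒))/415 = (-464 - 1/20)*(1/415) = -9281/20*1/415 = -9281/8300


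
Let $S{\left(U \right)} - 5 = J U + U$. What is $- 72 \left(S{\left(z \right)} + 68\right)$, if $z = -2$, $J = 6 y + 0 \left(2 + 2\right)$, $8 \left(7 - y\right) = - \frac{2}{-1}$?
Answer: $720$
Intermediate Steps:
$y = \frac{27}{4}$ ($y = 7 - \frac{\left(-2\right) \frac{1}{-1}}{8} = 7 - \frac{\left(-2\right) \left(-1\right)}{8} = 7 - \frac{1}{4} = \frac{27}{4} \approx 6.75$)
$J = \frac{81}{2}$ ($J = 6 \cdot \frac{27}{4} + 0 \left(2 + 2\right) = \frac{81}{2} + 0 \cdot 4 = \frac{81}{2} + 0 = \frac{81}{2} \approx 40.5$)
$S{\left(U \right)} = 5 + \frac{83 U}{2}$ ($S{\left(U \right)} = 5 + \left(\frac{81 U}{2} + U\right) = 5 + \frac{83 U}{2}$)
$- 72 \left(S{\left(z \right)} + 68\right) = - 72 \left(\left(5 + \frac{83}{2} \left(-2\right)\right) + 68\right) = - 72 \left(\left(5 - 83\right) + 68\right) = - 72 \left(-78 + 68\right) = \left(-72\right) \left(-10\right) = 720$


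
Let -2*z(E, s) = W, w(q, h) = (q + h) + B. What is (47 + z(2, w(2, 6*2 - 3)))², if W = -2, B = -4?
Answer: 2304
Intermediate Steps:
w(q, h) = -4 + h + q (w(q, h) = (q + h) - 4 = (h + q) - 4 = -4 + h + q)
z(E, s) = 1 (z(E, s) = -½*(-2) = 1)
(47 + z(2, w(2, 6*2 - 3)))² = (47 + 1)² = 48² = 2304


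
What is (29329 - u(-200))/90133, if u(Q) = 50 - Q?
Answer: 29079/90133 ≈ 0.32262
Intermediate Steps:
(29329 - u(-200))/90133 = (29329 - (50 - 1*(-200)))/90133 = (29329 - (50 + 200))*(1/90133) = (29329 - 1*250)*(1/90133) = (29329 - 250)*(1/90133) = 29079*(1/90133) = 29079/90133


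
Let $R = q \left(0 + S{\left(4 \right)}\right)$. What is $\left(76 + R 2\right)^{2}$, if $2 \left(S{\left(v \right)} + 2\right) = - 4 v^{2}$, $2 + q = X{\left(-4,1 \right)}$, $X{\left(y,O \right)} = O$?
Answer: $20736$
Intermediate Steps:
$q = -1$ ($q = -2 + 1 = -1$)
$S{\left(v \right)} = -2 - 2 v^{2}$ ($S{\left(v \right)} = -2 + \frac{\left(-4\right) v^{2}}{2} = -2 - 2 v^{2}$)
$R = 34$ ($R = - (0 - \left(2 + 2 \cdot 4^{2}\right)) = - (0 - 34) = \left(-1\right) \left(-34\right) = 34$)
$\left(76 + R 2\right)^{2} = \left(76 + 34 \cdot 2\right)^{2} = \left(76 + 68\right)^{2} = 144^{2} = 20736$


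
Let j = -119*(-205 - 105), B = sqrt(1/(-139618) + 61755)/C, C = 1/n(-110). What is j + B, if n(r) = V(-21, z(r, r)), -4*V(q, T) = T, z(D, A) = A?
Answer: 36890 + 55*sqrt(1203801696597002)/279236 ≈ 43724.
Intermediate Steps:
V(q, T) = -T/4
n(r) = -r/4
C = 2/55 (C = 1/(-1/4*(-110)) = 1/(55/2) = 2/55 ≈ 0.036364)
B = 55*sqrt(1203801696597002)/279236 (B = sqrt(1/(-139618) + 61755)/(2/55) = sqrt(-1/139618 + 61755)*(55/2) = sqrt(8622109589/139618)*(55/2) = (sqrt(1203801696597002)/139618)*(55/2) = 55*sqrt(1203801696597002)/279236 ≈ 6833.9)
j = 36890 (j = -119*(-310) = 36890)
j + B = 36890 + 55*sqrt(1203801696597002)/279236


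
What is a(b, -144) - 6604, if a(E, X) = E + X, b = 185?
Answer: -6563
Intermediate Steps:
a(b, -144) - 6604 = (185 - 144) - 6604 = 41 - 6604 = -6563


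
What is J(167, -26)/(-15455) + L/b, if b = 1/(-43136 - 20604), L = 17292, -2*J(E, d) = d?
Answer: -17034378596413/15455 ≈ -1.1022e+9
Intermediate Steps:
J(E, d) = -d/2
b = -1/63740 (b = 1/(-63740) = -1/63740 ≈ -1.5689e-5)
J(167, -26)/(-15455) + L/b = -1/2*(-26)/(-15455) + 17292/(-1/63740) = 13*(-1/15455) + 17292*(-63740) = -13/15455 - 1102192080 = -17034378596413/15455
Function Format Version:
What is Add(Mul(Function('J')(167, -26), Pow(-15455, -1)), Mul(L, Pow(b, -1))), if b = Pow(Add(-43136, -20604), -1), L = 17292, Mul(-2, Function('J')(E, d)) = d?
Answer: Rational(-17034378596413, 15455) ≈ -1.1022e+9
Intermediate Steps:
Function('J')(E, d) = Mul(Rational(-1, 2), d)
b = Rational(-1, 63740) (b = Pow(-63740, -1) = Rational(-1, 63740) ≈ -1.5689e-5)
Add(Mul(Function('J')(167, -26), Pow(-15455, -1)), Mul(L, Pow(b, -1))) = Add(Mul(Mul(Rational(-1, 2), -26), Pow(-15455, -1)), Mul(17292, Pow(Rational(-1, 63740), -1))) = Add(Mul(13, Rational(-1, 15455)), Mul(17292, -63740)) = Add(Rational(-13, 15455), -1102192080) = Rational(-17034378596413, 15455)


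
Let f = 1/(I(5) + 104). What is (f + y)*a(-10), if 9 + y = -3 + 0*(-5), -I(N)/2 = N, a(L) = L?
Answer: 5635/47 ≈ 119.89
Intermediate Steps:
I(N) = -2*N
f = 1/94 (f = 1/(-2*5 + 104) = 1/(-10 + 104) = 1/94 ≈ 0.010638)
y = -12 (y = -9 + (-3 + 0*(-5)) = -9 + (-3 + 0) = -9 - 3 = -12)
(f + y)*a(-10) = (1/94 - 12)*(-10) = -1127/94*(-10) = 5635/47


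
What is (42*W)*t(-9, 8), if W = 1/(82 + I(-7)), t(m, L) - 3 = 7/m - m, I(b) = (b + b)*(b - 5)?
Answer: 707/375 ≈ 1.8853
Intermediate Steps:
I(b) = 2*b*(-5 + b) (I(b) = (2*b)*(-5 + b) = 2*b*(-5 + b))
t(m, L) = 3 - m + 7/m (t(m, L) = 3 + (7/m - m) = 3 + (-m + 7/m) = 3 - m + 7/m)
W = 1/250 (W = 1/(82 + 2*(-7)*(-5 - 7)) = 1/(82 + 2*(-7)*(-12)) = 1/(82 + 168) = 1/250 ≈ 0.0040000)
(42*W)*t(-9, 8) = (42*(1/250))*(3 - 1*(-9) + 7/(-9)) = 21*(3 + 9 + 7*(-⅑))/125 = 21*(3 + 9 - 7/9)/125 = (21/125)*(101/9) = 707/375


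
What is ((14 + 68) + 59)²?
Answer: 19881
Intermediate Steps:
((14 + 68) + 59)² = (82 + 59)² = 141² = 19881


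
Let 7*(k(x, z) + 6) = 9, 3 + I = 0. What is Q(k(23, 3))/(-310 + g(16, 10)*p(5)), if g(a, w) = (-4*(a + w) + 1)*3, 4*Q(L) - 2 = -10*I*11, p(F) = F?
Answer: -83/1855 ≈ -0.044744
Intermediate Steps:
I = -3 (I = -3 + 0 = -3)
k(x, z) = -33/7 (k(x, z) = -6 + (⅐)*9 = -6 + 9/7 = -33/7)
Q(L) = 83 (Q(L) = ½ + (-10*(-3)*11)/4 = ½ + (30*11)/4 = ½ + (¼)*330 = ½ + 165/2 = 83)
g(a, w) = 3 - 12*a - 12*w (g(a, w) = ((-4*a - 4*w) + 1)*3 = (1 - 4*a - 4*w)*3 = 3 - 12*a - 12*w)
Q(k(23, 3))/(-310 + g(16, 10)*p(5)) = 83/(-310 + (3 - 12*16 - 12*10)*5) = 83/(-310 + (3 - 192 - 120)*5) = 83/(-310 - 309*5) = 83/(-310 - 1545) = 83/(-1855) = 83*(-1/1855) = -83/1855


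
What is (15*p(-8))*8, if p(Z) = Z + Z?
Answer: -1920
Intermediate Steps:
p(Z) = 2*Z
(15*p(-8))*8 = (15*(2*(-8)))*8 = (15*(-16))*8 = -240*8 = -1920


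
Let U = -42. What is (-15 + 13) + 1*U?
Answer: -44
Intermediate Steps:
(-15 + 13) + 1*U = (-15 + 13) + 1*(-42) = -2 - 42 = -44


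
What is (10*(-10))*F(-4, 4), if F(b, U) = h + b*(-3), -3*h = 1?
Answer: -3500/3 ≈ -1166.7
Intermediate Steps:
h = -⅓ (h = -⅓*1 = -⅓ ≈ -0.33333)
F(b, U) = -⅓ - 3*b (F(b, U) = -⅓ + b*(-3) = -⅓ - 3*b)
(10*(-10))*F(-4, 4) = (10*(-10))*(-⅓ - 3*(-4)) = -100*(-⅓ + 12) = -100*35/3 = -3500/3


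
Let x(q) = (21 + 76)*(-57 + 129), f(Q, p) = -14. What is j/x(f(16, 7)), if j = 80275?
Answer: 80275/6984 ≈ 11.494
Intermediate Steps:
x(q) = 6984 (x(q) = 97*72 = 6984)
j/x(f(16, 7)) = 80275/6984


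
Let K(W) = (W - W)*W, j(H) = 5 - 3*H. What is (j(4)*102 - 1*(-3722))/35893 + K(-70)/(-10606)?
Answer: 3008/35893 ≈ 0.083805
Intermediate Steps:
K(W) = 0 (K(W) = 0*W = 0)
(j(4)*102 - 1*(-3722))/35893 + K(-70)/(-10606) = ((5 - 3*4)*102 - 1*(-3722))/35893 + 0/(-10606) = ((5 - 12)*102 + 3722)*(1/35893) + 0*(-1/10606) = (-7*102 + 3722)*(1/35893) + 0 = (-714 + 3722)*(1/35893) + 0 = 3008*(1/35893) + 0 = 3008/35893 + 0 = 3008/35893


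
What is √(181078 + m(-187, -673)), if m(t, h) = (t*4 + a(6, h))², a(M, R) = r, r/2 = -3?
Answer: √749594 ≈ 865.79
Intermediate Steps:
r = -6 (r = 2*(-3) = -6)
a(M, R) = -6
m(t, h) = (-6 + 4*t)² (m(t, h) = (t*4 - 6)² = (4*t - 6)² = (-6 + 4*t)²)
√(181078 + m(-187, -673)) = √(181078 + 4*(-3 + 2*(-187))²) = √(181078 + 4*(-3 - 374)²) = √(181078 + 4*(-377)²) = √(181078 + 4*142129) = √(181078 + 568516) = √749594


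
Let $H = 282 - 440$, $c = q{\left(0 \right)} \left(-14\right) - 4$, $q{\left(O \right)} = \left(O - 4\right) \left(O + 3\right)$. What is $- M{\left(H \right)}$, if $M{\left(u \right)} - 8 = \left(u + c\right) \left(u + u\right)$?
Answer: $1888$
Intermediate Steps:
$q{\left(O \right)} = \left(-4 + O\right) \left(3 + O\right)$
$c = 164$ ($c = \left(-12 + 0^{2} - 0\right) \left(-14\right) - 4 = \left(-12 + 0 + 0\right) \left(-14\right) - 4 = \left(-12\right) \left(-14\right) - 4 = 168 - 4 = 164$)
$H = -158$
$M{\left(u \right)} = 8 + 2 u \left(164 + u\right)$ ($M{\left(u \right)} = 8 + \left(u + 164\right) \left(u + u\right) = 8 + \left(164 + u\right) 2 u = 8 + 2 u \left(164 + u\right)$)
$- M{\left(H \right)} = - (8 + 2 \left(-158\right)^{2} + 328 \left(-158\right)) = - (8 + 2 \cdot 24964 - 51824) = - (8 + 49928 - 51824) = \left(-1\right) \left(-1888\right) = 1888$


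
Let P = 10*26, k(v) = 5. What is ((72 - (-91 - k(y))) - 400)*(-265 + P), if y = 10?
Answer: 1160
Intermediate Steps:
P = 260
((72 - (-91 - k(y))) - 400)*(-265 + P) = ((72 - (-91 - 1*5)) - 400)*(-265 + 260) = ((72 - (-91 - 5)) - 400)*(-5) = ((72 - 1*(-96)) - 400)*(-5) = ((72 + 96) - 400)*(-5) = (168 - 400)*(-5) = -232*(-5) = 1160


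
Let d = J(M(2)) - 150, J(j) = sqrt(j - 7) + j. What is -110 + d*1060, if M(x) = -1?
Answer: -160170 + 2120*I*sqrt(2) ≈ -1.6017e+5 + 2998.1*I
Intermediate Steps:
J(j) = j + sqrt(-7 + j) (J(j) = sqrt(-7 + j) + j = j + sqrt(-7 + j))
d = -151 + 2*I*sqrt(2) (d = (-1 + sqrt(-7 - 1)) - 150 = (-1 + sqrt(-8)) - 150 = (-1 + 2*I*sqrt(2)) - 150 = -151 + 2*I*sqrt(2) ≈ -151.0 + 2.8284*I)
-110 + d*1060 = -110 + (-151 + 2*I*sqrt(2))*1060 = -110 + (-160060 + 2120*I*sqrt(2)) = -160170 + 2120*I*sqrt(2)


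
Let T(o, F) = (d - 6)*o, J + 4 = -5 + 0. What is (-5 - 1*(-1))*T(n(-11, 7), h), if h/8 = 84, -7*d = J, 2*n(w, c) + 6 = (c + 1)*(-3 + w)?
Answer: -7788/7 ≈ -1112.6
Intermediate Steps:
n(w, c) = -3 + (1 + c)*(-3 + w)/2 (n(w, c) = -3 + ((c + 1)*(-3 + w))/2 = -3 + ((1 + c)*(-3 + w))/2 = -3 + (1 + c)*(-3 + w)/2)
J = -9 (J = -4 + (-5 + 0) = -4 - 5 = -9)
d = 9/7 (d = -⅐*(-9) = 9/7 ≈ 1.2857)
h = 672 (h = 8*84 = 672)
T(o, F) = -33*o/7 (T(o, F) = (9/7 - 6)*o = -33*o/7)
(-5 - 1*(-1))*T(n(-11, 7), h) = (-5 - 1*(-1))*(-33*(-9/2 + (½)*(-11) - 3/2*7 + (½)*7*(-11))/7) = (-5 + 1)*(-33*(-9/2 - 11/2 - 21/2 - 77/2)/7) = -(-132)*(-59)/7 = -4*1947/7 = -7788/7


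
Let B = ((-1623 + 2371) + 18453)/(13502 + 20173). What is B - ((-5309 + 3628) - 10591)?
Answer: 413278801/33675 ≈ 12273.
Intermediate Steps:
B = 19201/33675 (B = (748 + 18453)/33675 = 19201*(1/33675) = 19201/33675 ≈ 0.57019)
B - ((-5309 + 3628) - 10591) = 19201/33675 - ((-5309 + 3628) - 10591) = 19201/33675 - (-1681 - 10591) = 19201/33675 - 1*(-12272) = 19201/33675 + 12272 = 413278801/33675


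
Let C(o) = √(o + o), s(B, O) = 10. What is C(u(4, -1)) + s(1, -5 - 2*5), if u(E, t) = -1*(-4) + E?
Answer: 14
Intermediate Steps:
u(E, t) = 4 + E
C(o) = √2*√o (C(o) = √(2*o) = √2*√o)
C(u(4, -1)) + s(1, -5 - 2*5) = √2*√(4 + 4) + 10 = √2*√8 + 10 = √2*(2*√2) + 10 = 4 + 10 = 14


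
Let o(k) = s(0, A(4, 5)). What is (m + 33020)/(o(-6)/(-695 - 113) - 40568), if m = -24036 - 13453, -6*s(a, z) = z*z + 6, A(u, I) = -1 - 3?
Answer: 10832856/98336821 ≈ 0.11016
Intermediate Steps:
A(u, I) = -4
s(a, z) = -1 - z²/6 (s(a, z) = -(z*z + 6)/6 = -(z² + 6)/6 = -(6 + z²)/6 = -1 - z²/6)
o(k) = -11/3 (o(k) = -1 - ⅙*(-4)² = -1 - ⅙*16 = -1 - 8/3 = -11/3)
m = -37489
(m + 33020)/(o(-6)/(-695 - 113) - 40568) = (-37489 + 33020)/(-11/(3*(-695 - 113)) - 40568) = -4469/(-11/3/(-808) - 40568) = -4469/(-11/3*(-1/808) - 40568) = -4469/(11/2424 - 40568) = -4469/(-98336821/2424) = -4469*(-2424/98336821) = 10832856/98336821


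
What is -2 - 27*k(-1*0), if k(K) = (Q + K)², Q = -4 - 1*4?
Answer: -1730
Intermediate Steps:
Q = -8 (Q = -4 - 4 = -8)
k(K) = (-8 + K)²
-2 - 27*k(-1*0) = -2 - 27*(-8 - 1*0)² = -2 - 27*(-8 + 0)² = -2 - 27*(-8)² = -2 - 27*64 = -2 - 1728 = -1730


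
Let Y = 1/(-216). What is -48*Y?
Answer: 2/9 ≈ 0.22222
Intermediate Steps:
Y = -1/216 ≈ -0.0046296
-48*Y = -48*(-1/216) = 2/9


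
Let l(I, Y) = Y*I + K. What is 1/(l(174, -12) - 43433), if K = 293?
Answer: -1/45228 ≈ -2.2110e-5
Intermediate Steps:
l(I, Y) = 293 + I*Y (l(I, Y) = Y*I + 293 = I*Y + 293 = 293 + I*Y)
1/(l(174, -12) - 43433) = 1/((293 + 174*(-12)) - 43433) = 1/((293 - 2088) - 43433) = 1/(-1795 - 43433) = 1/(-45228) = -1/45228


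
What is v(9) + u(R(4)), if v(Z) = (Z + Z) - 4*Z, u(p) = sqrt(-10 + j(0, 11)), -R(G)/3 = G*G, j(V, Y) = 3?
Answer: -18 + I*sqrt(7) ≈ -18.0 + 2.6458*I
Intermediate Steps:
R(G) = -3*G**2 (R(G) = -3*G*G = -3*G**2)
u(p) = I*sqrt(7) (u(p) = sqrt(-10 + 3) = sqrt(-7) = I*sqrt(7))
v(Z) = -2*Z (v(Z) = 2*Z - 4*Z = -2*Z)
v(9) + u(R(4)) = -2*9 + I*sqrt(7) = -18 + I*sqrt(7)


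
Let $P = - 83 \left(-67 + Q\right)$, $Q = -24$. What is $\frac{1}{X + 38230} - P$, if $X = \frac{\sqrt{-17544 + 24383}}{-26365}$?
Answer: $- \frac{7673325665066106435783}{1015930847562595661} + \frac{26365 \sqrt{6839}}{1015930847562595661} \approx -7553.0$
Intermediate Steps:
$P = 7553$ ($P = - 83 \left(-67 - 24\right) = \left(-83\right) \left(-91\right) = 7553$)
$X = - \frac{\sqrt{6839}}{26365}$ ($X = \sqrt{6839} \left(- \frac{1}{26365}\right) = - \frac{\sqrt{6839}}{26365} \approx -0.0031367$)
$\frac{1}{X + 38230} - P = \frac{1}{- \frac{\sqrt{6839}}{26365} + 38230} - 7553 = \frac{1}{38230 - \frac{\sqrt{6839}}{26365}} - 7553 = -7553 + \frac{1}{38230 - \frac{\sqrt{6839}}{26365}}$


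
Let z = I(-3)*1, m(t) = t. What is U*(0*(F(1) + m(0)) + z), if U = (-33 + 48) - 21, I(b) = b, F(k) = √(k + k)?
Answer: 18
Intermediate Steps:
F(k) = √2*√k (F(k) = √(2*k) = √2*√k)
U = -6 (U = 15 - 21 = -6)
z = -3 (z = -3*1 = -3)
U*(0*(F(1) + m(0)) + z) = -6*(0*(√2*√1 + 0) - 3) = -6*(0*(√2*1 + 0) - 3) = -6*(0*(√2 + 0) - 3) = -6*(0*√2 - 3) = -6*(0 - 3) = -6*(-3) = 18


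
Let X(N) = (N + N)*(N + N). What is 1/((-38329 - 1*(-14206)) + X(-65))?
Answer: -1/7223 ≈ -0.00013845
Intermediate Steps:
X(N) = 4*N² (X(N) = (2*N)*(2*N) = 4*N²)
1/((-38329 - 1*(-14206)) + X(-65)) = 1/((-38329 - 1*(-14206)) + 4*(-65)²) = 1/((-38329 + 14206) + 4*4225) = 1/(-24123 + 16900) = 1/(-7223) = -1/7223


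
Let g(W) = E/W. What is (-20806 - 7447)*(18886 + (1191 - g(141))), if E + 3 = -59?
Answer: -79981954507/141 ≈ -5.6725e+8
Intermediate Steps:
E = -62 (E = -3 - 59 = -62)
g(W) = -62/W
(-20806 - 7447)*(18886 + (1191 - g(141))) = (-20806 - 7447)*(18886 + (1191 - (-62)/141)) = -28253*(18886 + (1191 - (-62)/141)) = -28253*(18886 + (1191 - 1*(-62/141))) = -28253*(18886 + (1191 + 62/141)) = -28253*(18886 + 167993/141) = -28253*2830919/141 = -79981954507/141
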